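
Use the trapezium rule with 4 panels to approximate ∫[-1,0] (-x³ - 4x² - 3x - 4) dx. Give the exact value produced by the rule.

h = (0 − (-1))/4 = 0.25.
Nodes x₀,…,x₄ = -1, -0.75, -0.5, -0.25, 0.
f(x) = -x³ - 4x² - 3x - 4: f₀=-4, f₁=-3.578125, f₂=-3.375, f₃=-3.484375, f₄=-4.
(h/2)·[f₀ + 2f₁ + 2f₂ + 2f₃ + f₄] = 0.125·(-28.875) = -3.609375.

-3.609375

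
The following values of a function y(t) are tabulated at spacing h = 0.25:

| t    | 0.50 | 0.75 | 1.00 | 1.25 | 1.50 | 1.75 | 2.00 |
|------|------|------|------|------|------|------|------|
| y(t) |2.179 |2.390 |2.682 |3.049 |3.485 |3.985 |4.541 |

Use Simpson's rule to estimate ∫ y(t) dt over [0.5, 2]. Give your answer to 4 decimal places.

4.7292

h = 0.25, n = 6.
(h/3)·[y₀ + 4y₁ + 2y₂ + 4y₃ + 2y₄ + 4y₅ + y₆] = 0.083333·(56.750) = 4.7292.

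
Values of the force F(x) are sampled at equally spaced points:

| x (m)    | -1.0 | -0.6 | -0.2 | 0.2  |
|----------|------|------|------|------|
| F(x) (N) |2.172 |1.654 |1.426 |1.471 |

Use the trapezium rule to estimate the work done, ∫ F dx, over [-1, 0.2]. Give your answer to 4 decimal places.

1.9606

h = 0.4, n = 3.
(h/2)·[y₀ + 2y₁ + 2y₂ + y₃] = 0.2·(9.803) = 1.9606.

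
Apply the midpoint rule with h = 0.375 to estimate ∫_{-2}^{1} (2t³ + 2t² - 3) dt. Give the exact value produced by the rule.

h = (1 − (-2))/8 = 0.375.
Midpoints m₁,…,m₈ = -1.8125, -1.4375, -1.0625, -0.6875, -0.3125, 0.0625, 0.4375, 0.8125.
f(m₁)=-8.33837890625, f(m₂)=-4.80810546875, f(m₃)=-3.14111328125, f(m₄)=-2.70458984375, f(m₅)=-2.86572265625, f(m₆)=-2.99169921875, f(m₇)=-2.44970703125, f(m₈)=-0.60693359375.
h·[f(m₁) + f(m₂) + f(m₃) + f(m₄) + f(m₅) + f(m₆) + f(m₇) + f(m₈)] = 0.375·(-27.90625) = -10.46484375.

-10.46484375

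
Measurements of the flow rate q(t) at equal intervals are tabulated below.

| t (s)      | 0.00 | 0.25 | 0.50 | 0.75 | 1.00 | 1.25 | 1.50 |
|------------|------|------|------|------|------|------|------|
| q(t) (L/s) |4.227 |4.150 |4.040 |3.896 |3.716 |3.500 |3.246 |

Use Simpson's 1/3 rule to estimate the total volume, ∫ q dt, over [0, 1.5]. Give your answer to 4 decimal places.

5.7641

h = 0.25, n = 6.
(h/3)·[y₀ + 4y₁ + 2y₂ + 4y₃ + 2y₄ + 4y₅ + y₆] = 0.083333·(69.169) = 5.7641.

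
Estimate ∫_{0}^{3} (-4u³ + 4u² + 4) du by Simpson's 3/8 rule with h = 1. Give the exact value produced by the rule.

h = (3 − 0)/3 = 1.
Nodes u₀,…,u₃ = 0, 1, 2, 3.
f(u) = -4u³ + 4u² + 4: f₀=4, f₁=4, f₂=-12, f₃=-68.
(3h/8)·[f₀ + 3f₁ + 3f₂ + f₃] = 0.375·(-88) = -33.

-33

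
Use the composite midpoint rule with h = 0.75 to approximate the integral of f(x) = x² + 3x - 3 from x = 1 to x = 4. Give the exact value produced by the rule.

34.359375

h = (4 − 1)/4 = 0.75.
Midpoints m₁,…,m₄ = 1.375, 2.125, 2.875, 3.625.
f(m₁)=3.015625, f(m₂)=7.890625, f(m₃)=13.890625, f(m₄)=21.015625.
h·[f(m₁) + f(m₂) + f(m₃) + f(m₄)] = 0.75·(45.8125) = 34.359375.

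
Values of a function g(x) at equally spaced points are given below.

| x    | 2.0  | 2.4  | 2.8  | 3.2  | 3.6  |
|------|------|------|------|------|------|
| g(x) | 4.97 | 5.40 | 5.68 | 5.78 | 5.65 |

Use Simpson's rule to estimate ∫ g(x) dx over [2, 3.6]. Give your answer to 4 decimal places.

8.8933

h = 0.4, n = 4.
(h/3)·[y₀ + 4y₁ + 2y₂ + 4y₃ + y₄] = 0.133333·(66.70) = 8.8933.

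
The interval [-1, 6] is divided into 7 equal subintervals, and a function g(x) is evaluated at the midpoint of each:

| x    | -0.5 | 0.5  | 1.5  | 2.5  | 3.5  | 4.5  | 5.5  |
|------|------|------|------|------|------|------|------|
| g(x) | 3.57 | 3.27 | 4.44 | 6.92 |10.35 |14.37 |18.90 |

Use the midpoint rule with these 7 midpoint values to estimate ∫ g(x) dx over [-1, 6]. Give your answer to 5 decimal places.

61.82000

h = 1, n = 7.
h·[y(m₁) + y(m₂) + y(m₃) + y(m₄) + y(m₅) + y(m₆) + y(m₇)] = 1·(61.82) = 61.82000.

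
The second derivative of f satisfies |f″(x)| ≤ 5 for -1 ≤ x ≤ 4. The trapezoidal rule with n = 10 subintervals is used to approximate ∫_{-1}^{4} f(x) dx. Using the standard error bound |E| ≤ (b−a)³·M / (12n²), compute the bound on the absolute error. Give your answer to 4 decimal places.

0.5208

|E| ≤ (5)³·5 / (12·10²) = 625/1200 = 0.5208.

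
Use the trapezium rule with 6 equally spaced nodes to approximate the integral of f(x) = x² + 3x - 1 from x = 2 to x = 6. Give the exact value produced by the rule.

113.76

h = (6 − 2)/5 = 0.8.
Nodes x₀,…,x₅ = 2, 2.8, 3.6, 4.4, 5.2, 6.
f(x) = x² + 3x - 1: f₀=9, f₁=15.24, f₂=22.76, f₃=31.56, f₄=41.64, f₅=53.
(h/2)·[f₀ + 2f₁ + 2f₂ + 2f₃ + 2f₄ + f₅] = 0.4·(284.4) = 113.76.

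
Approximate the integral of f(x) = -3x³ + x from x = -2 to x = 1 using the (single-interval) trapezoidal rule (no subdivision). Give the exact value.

30

T = (b−a)/2 · [f(-2) + f(1)] = 1.5·[22 + (-2)] = 30.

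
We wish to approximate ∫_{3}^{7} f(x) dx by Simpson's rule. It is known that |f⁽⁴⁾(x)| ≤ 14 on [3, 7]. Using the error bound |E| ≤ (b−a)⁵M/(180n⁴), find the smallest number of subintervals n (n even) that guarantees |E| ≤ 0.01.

10

Need 14336/(180n⁴) ≤ 0.01.
n⁴ ≥ 14336/(180·0.01) = 7964.44 ⇒ n ≥ 9.4469, so the smallest even n is 10. (n must be even for Simpson's rule.)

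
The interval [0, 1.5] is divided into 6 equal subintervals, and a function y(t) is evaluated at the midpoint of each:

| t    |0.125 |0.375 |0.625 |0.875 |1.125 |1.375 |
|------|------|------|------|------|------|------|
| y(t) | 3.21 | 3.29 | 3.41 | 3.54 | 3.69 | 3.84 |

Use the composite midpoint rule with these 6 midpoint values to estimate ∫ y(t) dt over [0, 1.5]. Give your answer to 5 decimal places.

5.24500

h = 0.25, n = 6.
h·[y(m₁) + y(m₂) + y(m₃) + y(m₄) + y(m₅) + y(m₆)] = 0.25·(20.98) = 5.24500.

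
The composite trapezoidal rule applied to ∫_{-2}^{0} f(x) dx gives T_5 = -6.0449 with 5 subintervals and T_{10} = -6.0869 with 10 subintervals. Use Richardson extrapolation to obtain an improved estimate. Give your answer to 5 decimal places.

R = (4·T_{10} − T_5) / 3 = (4·(-6.0869) − (-6.0449))/3 = (-18.3027)/3 = -6.10090.

-6.10090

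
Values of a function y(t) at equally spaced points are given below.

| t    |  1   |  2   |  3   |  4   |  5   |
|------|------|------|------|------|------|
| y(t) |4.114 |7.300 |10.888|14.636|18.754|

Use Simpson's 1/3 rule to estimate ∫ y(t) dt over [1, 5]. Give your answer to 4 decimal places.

h = 1, n = 4.
(h/3)·[y₀ + 4y₁ + 2y₂ + 4y₃ + y₄] = 0.333333·(132.388) = 44.1293.

44.1293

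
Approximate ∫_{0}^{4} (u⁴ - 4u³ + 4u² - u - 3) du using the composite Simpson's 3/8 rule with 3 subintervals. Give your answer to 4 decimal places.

17.9259

h = (4 − 0)/3 = 1.333333.
Nodes u₀,…,u₃ = 0, 1.333333, 2.666667, 4.
f(u) = u⁴ - 4u³ + 4u² - u - 3: f₀=-3, f₁=-3.543210, f₂=-2.506173, f₃=57.
(3h/8)·[f₀ + 3f₁ + 3f₂ + f₃] = 0.5·(35.851852) = 17.9259.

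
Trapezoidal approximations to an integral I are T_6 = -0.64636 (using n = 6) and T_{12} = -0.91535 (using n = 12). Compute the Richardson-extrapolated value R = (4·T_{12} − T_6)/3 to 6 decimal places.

-1.005013

R = (4·T_{12} − T_6) / 3 = (4·(-0.91535) − (-0.64636))/3 = (-3.01504)/3 = -1.005013.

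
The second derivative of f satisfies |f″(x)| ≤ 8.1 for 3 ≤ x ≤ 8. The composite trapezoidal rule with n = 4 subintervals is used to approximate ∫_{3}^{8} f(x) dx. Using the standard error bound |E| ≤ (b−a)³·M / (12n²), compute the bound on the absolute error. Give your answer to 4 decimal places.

5.2734

|E| ≤ (5)³·8.1 / (12·4²) = 1012.5/192 = 5.2734.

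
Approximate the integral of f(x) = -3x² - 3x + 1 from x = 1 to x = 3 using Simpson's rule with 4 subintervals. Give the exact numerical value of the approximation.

h = (3 − 1)/4 = 0.5.
Nodes x₀,…,x₄ = 1, 1.5, 2, 2.5, 3.
f(x) = -3x² - 3x + 1: f₀=-5, f₁=-10.25, f₂=-17, f₃=-25.25, f₄=-35.
(h/3)·[f₀ + 4f₁ + 2f₂ + 4f₃ + f₄] = 0.166667·(-216) = -36.

-36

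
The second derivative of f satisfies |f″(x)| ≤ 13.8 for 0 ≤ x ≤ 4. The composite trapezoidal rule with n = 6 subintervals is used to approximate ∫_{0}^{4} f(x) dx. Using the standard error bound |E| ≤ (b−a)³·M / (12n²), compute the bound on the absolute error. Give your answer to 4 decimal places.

2.0444

|E| ≤ (4)³·13.8 / (12·6²) = 883.2/432 = 2.0444.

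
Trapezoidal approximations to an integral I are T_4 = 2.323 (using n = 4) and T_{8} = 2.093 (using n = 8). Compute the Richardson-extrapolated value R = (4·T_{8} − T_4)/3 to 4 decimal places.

2.0163

R = (4·T_{8} − T_4) / 3 = (4·2.093 − 2.323)/3 = (6.049)/3 = 2.0163.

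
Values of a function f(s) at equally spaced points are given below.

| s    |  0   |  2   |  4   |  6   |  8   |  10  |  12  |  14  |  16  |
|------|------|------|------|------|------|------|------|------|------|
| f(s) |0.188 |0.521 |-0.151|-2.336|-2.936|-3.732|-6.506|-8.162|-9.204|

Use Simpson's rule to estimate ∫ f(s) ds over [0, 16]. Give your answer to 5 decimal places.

-55.35867

h = 2, n = 8.
(h/3)·[y₀ + 4y₁ + 2y₂ + 4y₃ + 2y₄ + 4y₅ + 2y₆ + 4y₇ + y₈] = 0.666667·(-83.038) = -55.35867.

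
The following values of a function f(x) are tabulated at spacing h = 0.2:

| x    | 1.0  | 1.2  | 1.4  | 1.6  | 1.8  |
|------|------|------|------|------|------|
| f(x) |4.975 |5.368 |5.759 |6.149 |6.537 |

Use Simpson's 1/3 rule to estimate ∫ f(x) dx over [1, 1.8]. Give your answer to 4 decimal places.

4.6065

h = 0.2, n = 4.
(h/3)·[y₀ + 4y₁ + 2y₂ + 4y₃ + y₄] = 0.066667·(69.098) = 4.6065.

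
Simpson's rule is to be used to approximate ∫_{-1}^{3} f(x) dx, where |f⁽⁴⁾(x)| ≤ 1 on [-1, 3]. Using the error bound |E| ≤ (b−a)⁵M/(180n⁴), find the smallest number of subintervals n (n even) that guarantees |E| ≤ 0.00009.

16

Need 1024/(180n⁴) ≤ 0.00009.
n⁴ ≥ 1024/(180·0.00009) = 63209.9 ⇒ n ≥ 15.8561, so the smallest even n is 16. (n must be even for Simpson's rule.)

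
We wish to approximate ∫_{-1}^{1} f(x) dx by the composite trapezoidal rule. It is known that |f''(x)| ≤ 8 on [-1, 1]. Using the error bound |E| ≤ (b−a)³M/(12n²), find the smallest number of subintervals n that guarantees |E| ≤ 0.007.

28

Need 64/(12n²) ≤ 0.007.
n² ≥ 64/(12·0.007) = 761.905 ⇒ n ≥ 27.6026, so the smallest n is 28.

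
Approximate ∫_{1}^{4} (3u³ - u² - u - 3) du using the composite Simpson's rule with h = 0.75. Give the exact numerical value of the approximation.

153.75

h = (4 − 1)/4 = 0.75.
Nodes u₀,…,u₄ = 1, 1.75, 2.5, 3.25, 4.
f(u) = 3u³ - u² - u - 3: f₀=-2, f₁=8.265625, f₂=35.125, f₃=86.171875, f₄=169.
(h/3)·[f₀ + 4f₁ + 2f₂ + 4f₃ + f₄] = 0.25·(615) = 153.75.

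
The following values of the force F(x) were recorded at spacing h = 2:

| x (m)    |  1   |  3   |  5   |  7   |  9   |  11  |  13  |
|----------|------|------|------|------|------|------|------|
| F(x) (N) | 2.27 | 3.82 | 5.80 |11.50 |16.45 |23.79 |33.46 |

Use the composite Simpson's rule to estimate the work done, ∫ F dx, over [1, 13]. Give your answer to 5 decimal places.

157.78000

h = 2, n = 6.
(h/3)·[y₀ + 4y₁ + 2y₂ + 4y₃ + 2y₄ + 4y₅ + y₆] = 0.666667·(236.67) = 157.78000.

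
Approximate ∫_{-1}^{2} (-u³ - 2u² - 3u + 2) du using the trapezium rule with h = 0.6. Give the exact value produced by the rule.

-8.88

h = (2 − (-1))/5 = 0.6.
Nodes u₀,…,u₅ = -1, -0.4, 0.2, 0.8, 1.4, 2.
f(u) = -u³ - 2u² - 3u + 2: f₀=4, f₁=2.944, f₂=1.312, f₃=-2.192, f₄=-8.864, f₅=-20.
(h/2)·[f₀ + 2f₁ + 2f₂ + 2f₃ + 2f₄ + f₅] = 0.3·(-29.6) = -8.88.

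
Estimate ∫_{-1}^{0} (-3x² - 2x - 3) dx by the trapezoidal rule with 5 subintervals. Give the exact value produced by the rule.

-3.02

h = (0 − (-1))/5 = 0.2.
Nodes x₀,…,x₅ = -1, -0.8, -0.6, -0.4, -0.2, 0.
f(x) = -3x² - 2x - 3: f₀=-4, f₁=-3.32, f₂=-2.88, f₃=-2.68, f₄=-2.72, f₅=-3.
(h/2)·[f₀ + 2f₁ + 2f₂ + 2f₃ + 2f₄ + f₅] = 0.1·(-30.2) = -3.02.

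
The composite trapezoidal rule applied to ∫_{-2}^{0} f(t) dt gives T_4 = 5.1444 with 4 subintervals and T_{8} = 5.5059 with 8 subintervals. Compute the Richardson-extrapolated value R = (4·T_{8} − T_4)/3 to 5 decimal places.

5.62640

R = (4·T_{8} − T_4) / 3 = (4·5.5059 − 5.1444)/3 = (16.8792)/3 = 5.62640.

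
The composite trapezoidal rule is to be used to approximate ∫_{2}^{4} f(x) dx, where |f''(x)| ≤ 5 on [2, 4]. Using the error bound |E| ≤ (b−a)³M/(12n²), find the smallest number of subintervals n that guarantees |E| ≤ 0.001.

Need 40/(12n²) ≤ 0.001.
n² ≥ 40/(12·0.001) = 3333.33 ⇒ n ≥ 57.7350, so the smallest n is 58.

58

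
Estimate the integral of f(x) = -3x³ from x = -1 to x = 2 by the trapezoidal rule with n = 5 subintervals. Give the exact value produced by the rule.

-12.06

h = (2 − (-1))/5 = 0.6.
Nodes x₀,…,x₅ = -1, -0.4, 0.2, 0.8, 1.4, 2.
f(x) = -3x³: f₀=3, f₁=0.192, f₂=-0.024, f₃=-1.536, f₄=-8.232, f₅=-24.
(h/2)·[f₀ + 2f₁ + 2f₂ + 2f₃ + 2f₄ + f₅] = 0.3·(-40.2) = -12.06.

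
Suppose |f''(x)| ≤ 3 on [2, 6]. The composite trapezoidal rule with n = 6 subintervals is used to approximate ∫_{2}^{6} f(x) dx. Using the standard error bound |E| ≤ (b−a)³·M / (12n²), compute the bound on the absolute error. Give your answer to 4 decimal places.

0.4444

|E| ≤ (4)³·3 / (12·6²) = 192/432 = 0.4444.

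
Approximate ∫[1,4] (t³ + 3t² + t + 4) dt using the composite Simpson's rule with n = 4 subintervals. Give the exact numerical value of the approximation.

h = (4 − 1)/4 = 0.75.
Nodes t₀,…,t₄ = 1, 1.75, 2.5, 3.25, 4.
f(t) = t³ + 3t² + t + 4: f₀=9, f₁=20.296875, f₂=40.875, f₃=73.265625, f₄=120.
(h/3)·[f₀ + 4f₁ + 2f₂ + 4f₃ + f₄] = 0.25·(585) = 146.25.

146.25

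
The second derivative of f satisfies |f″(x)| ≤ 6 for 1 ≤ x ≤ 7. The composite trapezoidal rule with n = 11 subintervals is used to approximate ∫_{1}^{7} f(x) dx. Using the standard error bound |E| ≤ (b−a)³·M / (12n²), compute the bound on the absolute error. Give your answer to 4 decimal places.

0.8926

|E| ≤ (6)³·6 / (12·11²) = 1296/1452 = 0.8926.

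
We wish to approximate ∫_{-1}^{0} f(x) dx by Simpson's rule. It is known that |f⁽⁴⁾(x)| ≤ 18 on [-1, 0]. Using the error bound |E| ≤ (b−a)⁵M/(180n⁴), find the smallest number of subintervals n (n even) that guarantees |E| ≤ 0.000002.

16

Need 18/(180n⁴) ≤ 0.000002.
n⁴ ≥ 18/(180·0.000002) = 50000 ⇒ n ≥ 14.9535, so the smallest even n is 16. (n must be even for Simpson's rule.)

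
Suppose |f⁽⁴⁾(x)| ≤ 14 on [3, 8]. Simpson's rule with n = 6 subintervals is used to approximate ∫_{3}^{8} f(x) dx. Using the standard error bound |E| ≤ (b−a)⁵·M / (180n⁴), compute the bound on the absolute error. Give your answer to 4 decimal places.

0.1875

|E| ≤ (5)⁵·14 / (180·6⁴) = 43750/233280 = 0.1875.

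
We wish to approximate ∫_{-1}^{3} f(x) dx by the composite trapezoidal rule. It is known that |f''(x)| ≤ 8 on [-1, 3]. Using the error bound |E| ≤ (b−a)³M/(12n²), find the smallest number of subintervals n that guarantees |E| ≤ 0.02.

47

Need 512/(12n²) ≤ 0.02.
n² ≥ 512/(12·0.02) = 2133.33 ⇒ n ≥ 46.1880, so the smallest n is 47.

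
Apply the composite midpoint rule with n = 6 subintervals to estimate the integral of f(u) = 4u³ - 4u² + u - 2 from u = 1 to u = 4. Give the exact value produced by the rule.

h = (4 − 1)/6 = 0.5.
Midpoints m₁,…,m₆ = 1.25, 1.75, 2.25, 2.75, 3.25, 3.75.
f(m₁)=0.8125, f(m₂)=8.9375, f(m₃)=25.5625, f(m₄)=53.6875, f(m₅)=96.3125, f(m₆)=156.4375.
h·[f(m₁) + f(m₂) + f(m₃) + f(m₄) + f(m₅) + f(m₆)] = 0.5·(341.75) = 170.875.

170.875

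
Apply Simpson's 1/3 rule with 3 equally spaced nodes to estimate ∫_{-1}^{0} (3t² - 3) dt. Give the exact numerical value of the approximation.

-2

h = (0 − (-1))/2 = 0.5.
Nodes t₀,…,t₂ = -1, -0.5, 0.
f(t) = 3t² - 3: f₀=0, f₁=-2.25, f₂=-3.
(h/3)·[f₀ + 4f₁ + f₂] = 0.166667·(-12) = -2.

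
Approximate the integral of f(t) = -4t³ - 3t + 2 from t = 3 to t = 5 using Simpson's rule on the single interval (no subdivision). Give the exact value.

-564

S = (b−a)/6 · [f(3) + 4f(4) + f(5)] = 0.333333·[(-115) + 4·(-266) + (-513)] = -564.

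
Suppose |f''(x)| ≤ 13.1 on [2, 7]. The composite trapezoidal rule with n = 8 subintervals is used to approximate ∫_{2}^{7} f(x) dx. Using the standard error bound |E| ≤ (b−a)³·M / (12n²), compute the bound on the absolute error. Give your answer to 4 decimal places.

2.1322

|E| ≤ (5)³·13.1 / (12·8²) = 1637.5/768 = 2.1322.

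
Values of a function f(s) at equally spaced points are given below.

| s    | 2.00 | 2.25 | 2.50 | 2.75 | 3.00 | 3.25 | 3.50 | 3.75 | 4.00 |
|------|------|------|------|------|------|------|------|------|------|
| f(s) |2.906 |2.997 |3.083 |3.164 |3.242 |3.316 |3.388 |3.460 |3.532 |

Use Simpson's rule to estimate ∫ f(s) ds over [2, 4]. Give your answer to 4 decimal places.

h = 0.25, n = 8.
(h/3)·[y₀ + 4y₁ + 2y₂ + 4y₃ + 2y₄ + 4y₅ + 2y₆ + 4y₇ + y₈] = 0.083333·(77.612) = 6.4677.

6.4677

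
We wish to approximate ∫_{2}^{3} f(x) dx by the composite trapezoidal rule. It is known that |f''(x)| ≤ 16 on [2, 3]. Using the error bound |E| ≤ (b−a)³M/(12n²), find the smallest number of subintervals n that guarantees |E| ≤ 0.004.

19

Need 16/(12n²) ≤ 0.004.
n² ≥ 16/(12·0.004) = 333.333 ⇒ n ≥ 18.2574, so the smallest n is 19.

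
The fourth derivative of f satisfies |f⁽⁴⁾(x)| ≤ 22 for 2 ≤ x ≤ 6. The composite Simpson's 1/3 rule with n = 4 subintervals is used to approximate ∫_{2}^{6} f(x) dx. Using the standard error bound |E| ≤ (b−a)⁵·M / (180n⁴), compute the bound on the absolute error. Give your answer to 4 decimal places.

0.4889

|E| ≤ (4)⁵·22 / (180·4⁴) = 22528/46080 = 0.4889.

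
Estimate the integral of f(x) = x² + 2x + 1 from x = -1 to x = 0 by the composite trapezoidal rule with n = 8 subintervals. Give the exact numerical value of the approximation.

h = (0 − (-1))/8 = 0.125.
Nodes x₀,…,x₈ = -1, -0.875, -0.75, -0.625, -0.5, -0.375, -0.25, -0.125, 0.
f(x) = x² + 2x + 1: f₀=0, f₁=0.015625, f₂=0.0625, f₃=0.140625, f₄=0.25, f₅=0.390625, f₆=0.5625, f₇=0.765625, f₈=1.
(h/2)·[f₀ + 2f₁ + 2f₂ + 2f₃ + 2f₄ + 2f₅ + 2f₆ + 2f₇ + f₈] = 0.0625·(5.375) = 0.3359375.

0.3359375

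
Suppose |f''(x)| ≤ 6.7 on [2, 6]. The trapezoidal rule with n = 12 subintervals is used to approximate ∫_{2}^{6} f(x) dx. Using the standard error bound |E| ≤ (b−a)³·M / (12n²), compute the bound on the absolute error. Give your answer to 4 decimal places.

0.2481

|E| ≤ (4)³·6.7 / (12·12²) = 428.8/1728 = 0.2481.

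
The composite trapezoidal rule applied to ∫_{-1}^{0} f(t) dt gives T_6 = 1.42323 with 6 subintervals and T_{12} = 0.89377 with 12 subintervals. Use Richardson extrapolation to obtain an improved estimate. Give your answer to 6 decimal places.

R = (4·T_{12} − T_6) / 3 = (4·0.89377 − 1.42323)/3 = (2.15185)/3 = 0.717283.

0.717283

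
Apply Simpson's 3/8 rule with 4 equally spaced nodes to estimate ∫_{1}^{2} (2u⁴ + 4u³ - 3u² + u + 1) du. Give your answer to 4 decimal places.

h = (2 − 1)/3 = 0.333333.
Nodes u₀,…,u₃ = 1, 1.333333, 1.666667, 2.
f(u) = 2u⁴ + 4u³ - 3u² + u + 1: f₀=5, f₁=12.802469, f₂=28.283951, f₃=55.
(3h/8)·[f₀ + 3f₁ + 3f₂ + f₃] = 0.125·(183.259259) = 22.9074.

22.9074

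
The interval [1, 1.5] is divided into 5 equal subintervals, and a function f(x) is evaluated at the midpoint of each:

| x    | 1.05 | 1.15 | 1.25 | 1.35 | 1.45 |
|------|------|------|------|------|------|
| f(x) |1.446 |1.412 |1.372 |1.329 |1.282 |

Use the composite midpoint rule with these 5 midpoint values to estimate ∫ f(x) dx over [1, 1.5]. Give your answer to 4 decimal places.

h = 0.1, n = 5.
h·[y(m₁) + y(m₂) + y(m₃) + y(m₄) + y(m₅)] = 0.1·(6.841) = 0.6841.

0.6841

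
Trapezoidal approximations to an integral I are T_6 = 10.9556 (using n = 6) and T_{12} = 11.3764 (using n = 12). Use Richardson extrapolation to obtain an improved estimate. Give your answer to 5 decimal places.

R = (4·T_{12} − T_6) / 3 = (4·11.3764 − 10.9556)/3 = (34.5500)/3 = 11.51667.

11.51667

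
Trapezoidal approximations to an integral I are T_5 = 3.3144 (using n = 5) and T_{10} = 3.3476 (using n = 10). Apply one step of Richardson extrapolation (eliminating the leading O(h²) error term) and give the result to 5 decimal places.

R = (4·T_{10} − T_5) / 3 = (4·3.3476 − 3.3144)/3 = (10.0760)/3 = 3.35867.

3.35867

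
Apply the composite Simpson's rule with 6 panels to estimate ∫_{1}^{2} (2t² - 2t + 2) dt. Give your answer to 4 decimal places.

h = (2 − 1)/6 = 0.166667.
Nodes t₀,…,t₆ = 1, 1.166667, 1.333333, 1.5, 1.666667, 1.833333, 2.
f(t) = 2t² - 2t + 2: f₀=2, f₁=2.388889, f₂=2.888889, f₃=3.5, f₄=4.222222, f₅=5.055556, f₆=6.
(h/3)·[f₀ + 4f₁ + 2f₂ + 4f₃ + 2f₄ + 4f₅ + f₆] = 0.055556·(66) = 3.6667.

3.6667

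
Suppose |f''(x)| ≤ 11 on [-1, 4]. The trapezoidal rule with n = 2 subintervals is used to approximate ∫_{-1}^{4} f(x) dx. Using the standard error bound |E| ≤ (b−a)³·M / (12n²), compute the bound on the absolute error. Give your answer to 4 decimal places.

28.6458

|E| ≤ (5)³·11 / (12·2²) = 1375/48 = 28.6458.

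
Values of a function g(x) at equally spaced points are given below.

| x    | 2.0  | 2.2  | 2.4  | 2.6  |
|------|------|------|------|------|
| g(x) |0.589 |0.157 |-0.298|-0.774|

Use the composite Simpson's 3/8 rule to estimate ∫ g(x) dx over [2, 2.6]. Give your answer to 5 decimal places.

-0.04560

h = 0.2, n = 3.
(3h/8)·[y₀ + 3y₁ + 3y₂ + y₃] = 0.075·(-0.608) = -0.04560.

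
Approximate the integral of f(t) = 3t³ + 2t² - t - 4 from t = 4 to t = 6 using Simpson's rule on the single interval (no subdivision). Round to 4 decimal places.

863.3333

S = (b−a)/6 · [f(4) + 4f(5) + f(6)] = 0.333333·[216 + 4·416 + 710] = 863.3333.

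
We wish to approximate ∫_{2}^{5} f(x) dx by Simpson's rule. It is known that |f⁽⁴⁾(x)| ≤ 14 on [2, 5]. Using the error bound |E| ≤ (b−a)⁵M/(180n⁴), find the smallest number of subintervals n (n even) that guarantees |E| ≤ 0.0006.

14

Need 3402/(180n⁴) ≤ 0.0006.
n⁴ ≥ 3402/(180·0.0006) = 31500 ⇒ n ≥ 13.3223, so the smallest even n is 14. (n must be even for Simpson's rule.)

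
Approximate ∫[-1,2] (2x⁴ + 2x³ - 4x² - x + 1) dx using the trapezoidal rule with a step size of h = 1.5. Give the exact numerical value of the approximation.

h = (2 − (-1))/2 = 1.5.
Nodes x₀,…,x₂ = -1, 0.5, 2.
f(x) = 2x⁴ + 2x³ - 4x² - x + 1: f₀=-2, f₁=-0.125, f₂=31.
(h/2)·[f₀ + 2f₁ + f₂] = 0.75·(28.75) = 21.5625.

21.5625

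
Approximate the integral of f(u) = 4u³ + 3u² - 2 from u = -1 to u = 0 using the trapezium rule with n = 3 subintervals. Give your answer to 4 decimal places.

h = (0 − (-1))/3 = 0.333333.
Nodes u₀,…,u₃ = -1, -0.666667, -0.333333, 0.
f(u) = 4u³ + 3u² - 2: f₀=-3, f₁=-1.851852, f₂=-1.814815, f₃=-2.
(h/2)·[f₀ + 2f₁ + 2f₂ + f₃] = 0.166667·(-12.333333) = -2.0556.

-2.0556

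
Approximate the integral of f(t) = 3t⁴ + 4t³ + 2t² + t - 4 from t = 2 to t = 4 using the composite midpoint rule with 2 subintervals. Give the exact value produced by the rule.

836.375

h = (4 − 2)/2 = 1.
Midpoints m₁,…,m₂ = 2.5, 3.5.
f(m₁)=190.6875, f(m₂)=645.6875.
h·[f(m₁) + f(m₂)] = 1·(836.375) = 836.375.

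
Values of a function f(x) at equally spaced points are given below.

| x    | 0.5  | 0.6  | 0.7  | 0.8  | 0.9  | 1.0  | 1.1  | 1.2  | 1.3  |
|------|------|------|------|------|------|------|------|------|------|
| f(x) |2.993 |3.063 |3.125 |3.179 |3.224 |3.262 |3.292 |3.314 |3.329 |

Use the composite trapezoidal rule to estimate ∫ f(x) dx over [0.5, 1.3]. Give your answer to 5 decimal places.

h = 0.1, n = 8.
(h/2)·[y₀ + 2y₁ + 2y₂ + 2y₃ + 2y₄ + 2y₅ + 2y₆ + 2y₇ + y₈] = 0.05·(51.240) = 2.56200.

2.56200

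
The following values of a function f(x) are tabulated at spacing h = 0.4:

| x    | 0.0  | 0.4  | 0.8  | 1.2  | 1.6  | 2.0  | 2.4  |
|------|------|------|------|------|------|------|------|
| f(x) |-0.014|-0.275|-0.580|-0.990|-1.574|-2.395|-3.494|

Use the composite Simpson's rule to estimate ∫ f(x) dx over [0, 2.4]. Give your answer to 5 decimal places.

-2.99413

h = 0.4, n = 6.
(h/3)·[y₀ + 4y₁ + 2y₂ + 4y₃ + 2y₄ + 4y₅ + y₆] = 0.133333·(-22.456) = -2.99413.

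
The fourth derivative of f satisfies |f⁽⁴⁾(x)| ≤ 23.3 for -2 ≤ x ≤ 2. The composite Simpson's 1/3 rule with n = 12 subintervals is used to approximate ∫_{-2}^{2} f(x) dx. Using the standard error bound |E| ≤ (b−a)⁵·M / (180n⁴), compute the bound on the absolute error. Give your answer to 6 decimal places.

|E| ≤ (4)⁵·23.3 / (180·12⁴) = 23859.2/3732480 = 0.006392.

0.006392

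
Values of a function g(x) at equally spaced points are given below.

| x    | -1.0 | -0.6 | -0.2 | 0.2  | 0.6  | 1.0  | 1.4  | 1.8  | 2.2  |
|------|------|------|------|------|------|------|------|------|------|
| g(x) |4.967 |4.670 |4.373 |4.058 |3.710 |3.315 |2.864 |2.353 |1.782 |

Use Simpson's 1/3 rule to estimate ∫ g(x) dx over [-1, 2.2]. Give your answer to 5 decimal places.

11.49693

h = 0.4, n = 8.
(h/3)·[y₀ + 4y₁ + 2y₂ + 4y₃ + 2y₄ + 4y₅ + 2y₆ + 4y₇ + y₈] = 0.133333·(86.227) = 11.49693.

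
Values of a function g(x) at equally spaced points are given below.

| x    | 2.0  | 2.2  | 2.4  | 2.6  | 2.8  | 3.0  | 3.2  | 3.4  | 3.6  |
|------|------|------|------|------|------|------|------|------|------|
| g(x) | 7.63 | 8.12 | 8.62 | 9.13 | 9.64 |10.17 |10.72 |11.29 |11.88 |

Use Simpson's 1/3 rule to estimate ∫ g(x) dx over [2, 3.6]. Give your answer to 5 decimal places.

15.48733

h = 0.2, n = 8.
(h/3)·[y₀ + 4y₁ + 2y₂ + 4y₃ + 2y₄ + 4y₅ + 2y₆ + 4y₇ + y₈] = 0.066667·(232.31) = 15.48733.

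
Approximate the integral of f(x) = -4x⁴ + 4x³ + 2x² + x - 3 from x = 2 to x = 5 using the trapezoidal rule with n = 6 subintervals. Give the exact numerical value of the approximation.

h = (5 − 2)/6 = 0.5.
Nodes x₀,…,x₆ = 2, 2.5, 3, 3.5, 4, 4.5, 5.
f(x) = -4x⁴ + 4x³ + 2x² + x - 3: f₀=-25, f₁=-81.75, f₂=-198, f₃=-403.75, f₄=-735, f₅=-1233.75, f₆=-1948.
(h/2)·[f₀ + 2f₁ + 2f₂ + 2f₃ + 2f₄ + 2f₅ + f₆] = 0.25·(-7277.5) = -1819.375.

-1819.375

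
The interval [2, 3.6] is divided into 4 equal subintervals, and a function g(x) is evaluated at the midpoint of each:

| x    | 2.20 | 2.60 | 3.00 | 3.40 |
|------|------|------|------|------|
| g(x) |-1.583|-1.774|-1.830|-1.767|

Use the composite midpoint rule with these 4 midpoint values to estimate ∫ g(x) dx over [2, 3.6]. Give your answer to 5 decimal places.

h = 0.4, n = 4.
h·[y(m₁) + y(m₂) + y(m₃) + y(m₄)] = 0.4·(-6.954) = -2.78160.

-2.78160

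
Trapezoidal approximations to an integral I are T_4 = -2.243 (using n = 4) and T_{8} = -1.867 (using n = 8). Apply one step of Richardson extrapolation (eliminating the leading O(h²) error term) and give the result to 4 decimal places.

-1.7417

R = (4·T_{8} − T_4) / 3 = (4·(-1.867) − (-2.243))/3 = (-5.225)/3 = -1.7417.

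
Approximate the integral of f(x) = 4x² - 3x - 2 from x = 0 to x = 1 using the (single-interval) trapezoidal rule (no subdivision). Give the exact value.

-1.5

T = (b−a)/2 · [f(0) + f(1)] = 0.5·[(-2) + (-1)] = -1.5.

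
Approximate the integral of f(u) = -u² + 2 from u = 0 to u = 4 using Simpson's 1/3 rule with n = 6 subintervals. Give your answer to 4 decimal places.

h = (4 − 0)/6 = 0.666667.
Nodes u₀,…,u₆ = 0, 0.666667, 1.333333, 2, 2.666667, 3.333333, 4.
f(u) = -u² + 2: f₀=2, f₁=1.555556, f₂=0.222222, f₃=-2, f₄=-5.111111, f₅=-9.111111, f₆=-14.
(h/3)·[f₀ + 4f₁ + 2f₂ + 4f₃ + 2f₄ + 4f₅ + f₆] = 0.222222·(-60) = -13.3333.

-13.3333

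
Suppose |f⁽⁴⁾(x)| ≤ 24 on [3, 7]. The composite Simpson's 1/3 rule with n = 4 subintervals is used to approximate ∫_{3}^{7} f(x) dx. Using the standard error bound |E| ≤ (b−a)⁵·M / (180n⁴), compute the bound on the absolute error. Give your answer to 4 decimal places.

0.5333

|E| ≤ (4)⁵·24 / (180·4⁴) = 24576/46080 = 0.5333.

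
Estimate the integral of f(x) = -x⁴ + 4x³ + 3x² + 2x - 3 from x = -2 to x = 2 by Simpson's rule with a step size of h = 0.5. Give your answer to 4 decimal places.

-8.8333

h = (2 − (-2))/8 = 0.5.
Nodes x₀,…,x₈ = -2, -1.5, -1, -0.5, 0, 0.5, 1, 1.5, 2.
f(x) = -x⁴ + 4x³ + 3x² + 2x - 3: f₀=-43, f₁=-17.8125, f₂=-7, f₃=-3.8125, f₄=-3, f₅=-0.8125, f₆=5, f₇=15.1875, f₈=29.
(h/3)·[f₀ + 4f₁ + 2f₂ + 4f₃ + 2f₄ + 4f₅ + 2f₆ + 4f₇ + f₈] = 0.166667·(-53) = -8.8333.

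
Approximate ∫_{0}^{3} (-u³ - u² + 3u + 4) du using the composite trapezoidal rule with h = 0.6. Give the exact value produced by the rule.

h = (3 − 0)/5 = 0.6.
Nodes u₀,…,u₅ = 0, 0.6, 1.2, 1.8, 2.4, 3.
f(u) = -u³ - u² + 3u + 4: f₀=4, f₁=5.224, f₂=4.432, f₃=0.328, f₄=-8.384, f₅=-23.
(h/2)·[f₀ + 2f₁ + 2f₂ + 2f₃ + 2f₄ + f₅] = 0.3·(-15.8) = -4.74.

-4.74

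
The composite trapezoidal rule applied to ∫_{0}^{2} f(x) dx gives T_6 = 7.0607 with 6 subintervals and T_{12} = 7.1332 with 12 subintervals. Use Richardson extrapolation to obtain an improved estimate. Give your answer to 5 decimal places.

R = (4·T_{12} − T_6) / 3 = (4·7.1332 − 7.0607)/3 = (21.4721)/3 = 7.15737.

7.15737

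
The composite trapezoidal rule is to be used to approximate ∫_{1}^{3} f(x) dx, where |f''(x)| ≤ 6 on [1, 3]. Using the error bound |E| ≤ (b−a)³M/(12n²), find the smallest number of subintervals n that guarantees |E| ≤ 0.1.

Need 48/(12n²) ≤ 0.1.
n² ≥ 48/(12·0.1) = 40 ⇒ n ≥ 6.3246, so the smallest n is 7.

7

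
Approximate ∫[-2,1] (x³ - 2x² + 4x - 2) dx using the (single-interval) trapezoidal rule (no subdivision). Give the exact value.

T = (b−a)/2 · [f(-2) + f(1)] = 1.5·[(-26) + 1] = -37.5.

-37.5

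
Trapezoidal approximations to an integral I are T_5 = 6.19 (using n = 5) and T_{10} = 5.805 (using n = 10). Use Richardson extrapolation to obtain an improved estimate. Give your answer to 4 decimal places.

R = (4·T_{10} − T_5) / 3 = (4·5.805 − 6.19)/3 = (17.030)/3 = 5.6767.

5.6767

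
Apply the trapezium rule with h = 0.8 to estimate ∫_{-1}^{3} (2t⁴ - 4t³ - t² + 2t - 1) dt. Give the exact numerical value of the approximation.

h = (3 − (-1))/5 = 0.8.
Nodes t₀,…,t₅ = -1, -0.2, 0.6, 1.4, 2.2, 3.
f(t) = 2t⁴ - 4t³ - t² + 2t - 1: f₀=2, f₁=-1.4048, f₂=-0.7648, f₃=-3.4528, f₄=2.8192, f₅=50.
(h/2)·[f₀ + 2f₁ + 2f₂ + 2f₃ + 2f₄ + f₅] = 0.4·(46.3936) = 18.55744.

18.55744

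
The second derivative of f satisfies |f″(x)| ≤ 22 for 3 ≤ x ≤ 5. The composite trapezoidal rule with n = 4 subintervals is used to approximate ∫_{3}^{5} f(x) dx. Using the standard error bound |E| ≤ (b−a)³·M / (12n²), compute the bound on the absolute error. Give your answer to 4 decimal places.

0.9167

|E| ≤ (2)³·22 / (12·4²) = 176/192 = 0.9167.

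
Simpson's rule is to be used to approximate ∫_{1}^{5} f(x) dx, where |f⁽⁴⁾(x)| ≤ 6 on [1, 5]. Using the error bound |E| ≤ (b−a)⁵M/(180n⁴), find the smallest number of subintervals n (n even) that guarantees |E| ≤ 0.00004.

Need 6144/(180n⁴) ≤ 0.00004.
n⁴ ≥ 6144/(180·0.00004) = 853333 ⇒ n ≥ 30.3934, so the smallest even n is 32. (n must be even for Simpson's rule.)

32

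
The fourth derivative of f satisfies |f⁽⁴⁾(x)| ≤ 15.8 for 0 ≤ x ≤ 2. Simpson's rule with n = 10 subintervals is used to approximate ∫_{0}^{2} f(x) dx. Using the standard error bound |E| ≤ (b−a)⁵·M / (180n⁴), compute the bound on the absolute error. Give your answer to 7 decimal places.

0.0002809

|E| ≤ (2)⁵·15.8 / (180·10⁴) = 505.6/1800000 = 0.0002809.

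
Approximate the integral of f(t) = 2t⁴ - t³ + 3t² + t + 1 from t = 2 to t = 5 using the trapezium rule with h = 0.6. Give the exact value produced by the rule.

1242.15408

h = (5 − 2)/5 = 0.6.
Nodes t₀,…,t₅ = 2, 2.6, 3.2, 3.8, 4.4, 5.
f(t) = 2t⁴ - t³ + 3t² + t + 1: f₀=39, f₁=97.6992, f₂=211.8672, f₃=410.2752, f₄=727.9152, f₅=1206.
(h/2)·[f₀ + 2f₁ + 2f₂ + 2f₃ + 2f₄ + f₅] = 0.3·(4140.5136) = 1242.15408.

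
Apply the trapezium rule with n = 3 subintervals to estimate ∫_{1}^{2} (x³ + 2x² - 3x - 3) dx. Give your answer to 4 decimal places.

h = (2 − 1)/3 = 0.333333.
Nodes x₀,…,x₃ = 1, 1.333333, 1.666667, 2.
f(x) = x³ + 2x² - 3x - 3: f₀=-3, f₁=-1.074074, f₂=2.185185, f₃=7.
(h/2)·[f₀ + 2f₁ + 2f₂ + f₃] = 0.166667·(6.222222) = 1.0370.

1.0370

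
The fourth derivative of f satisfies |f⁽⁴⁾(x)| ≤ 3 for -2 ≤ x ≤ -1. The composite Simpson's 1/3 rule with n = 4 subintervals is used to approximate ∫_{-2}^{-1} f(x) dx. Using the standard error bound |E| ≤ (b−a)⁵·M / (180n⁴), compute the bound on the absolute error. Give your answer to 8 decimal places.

|E| ≤ (1)⁵·3 / (180·4⁴) = 3/46080 = 0.00006510.

0.00006510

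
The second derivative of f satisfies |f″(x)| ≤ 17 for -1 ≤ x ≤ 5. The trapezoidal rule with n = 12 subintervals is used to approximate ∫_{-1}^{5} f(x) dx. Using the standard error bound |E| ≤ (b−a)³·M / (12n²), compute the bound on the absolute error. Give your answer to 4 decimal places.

|E| ≤ (6)³·17 / (12·12²) = 3672/1728 = 2.1250.

2.1250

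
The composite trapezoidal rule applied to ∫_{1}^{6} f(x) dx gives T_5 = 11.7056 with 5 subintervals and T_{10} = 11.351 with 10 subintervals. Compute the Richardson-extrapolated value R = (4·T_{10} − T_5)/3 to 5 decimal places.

R = (4·T_{10} − T_5) / 3 = (4·11.351 − 11.7056)/3 = (33.6984)/3 = 11.23280.

11.23280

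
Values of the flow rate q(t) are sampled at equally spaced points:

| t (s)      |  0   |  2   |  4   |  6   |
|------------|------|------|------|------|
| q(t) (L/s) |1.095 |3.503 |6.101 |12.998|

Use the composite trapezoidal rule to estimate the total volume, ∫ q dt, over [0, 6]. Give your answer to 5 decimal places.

33.30100

h = 2, n = 3.
(h/2)·[y₀ + 2y₁ + 2y₂ + y₃] = 1·(33.301) = 33.30100.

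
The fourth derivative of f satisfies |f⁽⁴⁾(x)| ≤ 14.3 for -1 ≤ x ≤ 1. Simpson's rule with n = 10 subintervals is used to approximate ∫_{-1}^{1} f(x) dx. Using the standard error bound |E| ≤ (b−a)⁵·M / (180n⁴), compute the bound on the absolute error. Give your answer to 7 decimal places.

0.0002542

|E| ≤ (2)⁵·14.3 / (180·10⁴) = 457.6/1800000 = 0.0002542.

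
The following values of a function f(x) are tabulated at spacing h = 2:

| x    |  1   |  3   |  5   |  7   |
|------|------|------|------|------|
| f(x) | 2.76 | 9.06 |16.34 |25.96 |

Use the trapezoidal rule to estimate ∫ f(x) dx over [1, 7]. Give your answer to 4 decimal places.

h = 2, n = 3.
(h/2)·[y₀ + 2y₁ + 2y₂ + y₃] = 1·(79.52) = 79.5200.

79.5200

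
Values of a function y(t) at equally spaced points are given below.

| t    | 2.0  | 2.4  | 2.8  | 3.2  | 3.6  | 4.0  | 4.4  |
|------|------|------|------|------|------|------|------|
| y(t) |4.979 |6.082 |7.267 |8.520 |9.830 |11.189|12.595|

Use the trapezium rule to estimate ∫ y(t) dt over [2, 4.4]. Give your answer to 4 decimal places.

20.6700

h = 0.4, n = 6.
(h/2)·[y₀ + 2y₁ + 2y₂ + 2y₃ + 2y₄ + 2y₅ + y₆] = 0.2·(103.350) = 20.6700.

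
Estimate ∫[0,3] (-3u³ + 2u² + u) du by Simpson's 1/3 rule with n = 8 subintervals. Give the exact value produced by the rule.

-38.25

h = (3 − 0)/8 = 0.375.
Nodes u₀,…,u₈ = 0, 0.375, 0.75, 1.125, 1.5, 1.875, 2.25, 2.625, 3.
f(u) = -3u³ + 2u² + u: f₀=0, f₁=0.498046875, f₂=0.609375, f₃=-0.615234375, f₄=-4.125, f₅=-10.869140625, f₆=-21.796875, f₇=-37.857421875, f₈=-60.
(h/3)·[f₀ + 4f₁ + 2f₂ + 4f₃ + 2f₄ + 4f₅ + 2f₆ + 4f₇ + f₈] = 0.125·(-306) = -38.25.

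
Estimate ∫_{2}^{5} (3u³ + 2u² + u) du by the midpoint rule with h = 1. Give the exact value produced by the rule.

536.875

h = (5 − 2)/3 = 1.
Midpoints m₁,…,m₃ = 2.5, 3.5, 4.5.
f(m₁)=61.875, f(m₂)=156.625, f(m₃)=318.375.
h·[f(m₁) + f(m₂) + f(m₃)] = 1·(536.875) = 536.875.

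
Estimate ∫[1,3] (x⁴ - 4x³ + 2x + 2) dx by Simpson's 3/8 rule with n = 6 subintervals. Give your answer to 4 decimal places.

h = (3 − 1)/6 = 0.333333.
Nodes x₀,…,x₆ = 1, 1.333333, 1.666667, 2, 2.333333, 2.666667, 3.
f(x) = x⁴ - 4x³ + 2x + 2: f₀=1, f₁=-1.654321, f₂=-5.469136, f₃=-10, f₄=-14.506173, f₅=-17.950617, f₆=-19.
(3h/8)·[f₀ + 3f₁ + 3f₂ + 2f₃ + 3f₄ + 3f₅ + f₆] = 0.125·(-156.740741) = -19.5926.

-19.5926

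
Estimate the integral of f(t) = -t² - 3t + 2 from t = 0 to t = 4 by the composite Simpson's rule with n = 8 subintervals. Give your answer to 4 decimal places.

h = (4 − 0)/8 = 0.5.
Nodes t₀,…,t₈ = 0, 0.5, 1, 1.5, 2, 2.5, 3, 3.5, 4.
f(t) = -t² - 3t + 2: f₀=2, f₁=0.25, f₂=-2, f₃=-4.75, f₄=-8, f₅=-11.75, f₆=-16, f₇=-20.75, f₈=-26.
(h/3)·[f₀ + 4f₁ + 2f₂ + 4f₃ + 2f₄ + 4f₅ + 2f₆ + 4f₇ + f₈] = 0.166667·(-224) = -37.3333.

-37.3333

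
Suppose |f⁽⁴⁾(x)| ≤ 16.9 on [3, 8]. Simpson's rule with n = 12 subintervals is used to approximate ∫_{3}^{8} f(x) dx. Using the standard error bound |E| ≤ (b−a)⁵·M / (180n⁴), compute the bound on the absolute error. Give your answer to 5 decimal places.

0.01415

|E| ≤ (5)⁵·16.9 / (180·12⁴) = 52812.5/3732480 = 0.01415.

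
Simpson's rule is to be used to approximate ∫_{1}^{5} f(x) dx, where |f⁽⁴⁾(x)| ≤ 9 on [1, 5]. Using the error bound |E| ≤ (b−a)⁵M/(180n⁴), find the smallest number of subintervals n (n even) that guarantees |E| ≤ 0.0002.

24

Need 9216/(180n⁴) ≤ 0.0002.
n⁴ ≥ 9216/(180·0.0002) = 256000 ⇒ n ≥ 22.4937, so the smallest even n is 24. (n must be even for Simpson's rule.)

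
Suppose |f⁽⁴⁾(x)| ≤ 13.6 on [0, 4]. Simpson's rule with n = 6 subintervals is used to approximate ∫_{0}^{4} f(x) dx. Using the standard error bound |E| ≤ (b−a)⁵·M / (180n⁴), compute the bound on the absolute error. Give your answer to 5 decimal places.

|E| ≤ (4)⁵·13.6 / (180·6⁴) = 13926.4/233280 = 0.05970.

0.05970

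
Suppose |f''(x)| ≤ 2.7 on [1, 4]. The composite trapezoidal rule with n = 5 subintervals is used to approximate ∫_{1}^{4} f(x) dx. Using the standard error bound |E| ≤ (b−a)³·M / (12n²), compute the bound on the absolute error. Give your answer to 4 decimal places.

0.2430

|E| ≤ (3)³·2.7 / (12·5²) = 72.9/300 = 0.2430.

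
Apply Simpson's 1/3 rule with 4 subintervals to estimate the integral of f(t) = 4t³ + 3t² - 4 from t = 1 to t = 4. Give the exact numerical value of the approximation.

h = (4 − 1)/4 = 0.75.
Nodes t₀,…,t₄ = 1, 1.75, 2.5, 3.25, 4.
f(t) = 4t³ + 3t² - 4: f₀=3, f₁=26.625, f₂=77.25, f₃=165, f₄=300.
(h/3)·[f₀ + 4f₁ + 2f₂ + 4f₃ + f₄] = 0.25·(1224) = 306.

306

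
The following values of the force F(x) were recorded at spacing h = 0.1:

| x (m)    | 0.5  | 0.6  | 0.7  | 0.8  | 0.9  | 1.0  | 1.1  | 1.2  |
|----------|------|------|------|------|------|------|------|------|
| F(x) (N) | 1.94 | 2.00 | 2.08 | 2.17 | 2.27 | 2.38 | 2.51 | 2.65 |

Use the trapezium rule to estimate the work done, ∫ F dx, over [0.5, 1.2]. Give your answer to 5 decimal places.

1.57050

h = 0.1, n = 7.
(h/2)·[y₀ + 2y₁ + 2y₂ + 2y₃ + 2y₄ + 2y₅ + 2y₆ + y₇] = 0.05·(31.41) = 1.57050.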